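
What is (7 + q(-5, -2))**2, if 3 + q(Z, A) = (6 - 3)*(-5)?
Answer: 121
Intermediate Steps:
q(Z, A) = -18 (q(Z, A) = -3 + (6 - 3)*(-5) = -3 + 3*(-5) = -3 - 15 = -18)
(7 + q(-5, -2))**2 = (7 - 18)**2 = (-11)**2 = 121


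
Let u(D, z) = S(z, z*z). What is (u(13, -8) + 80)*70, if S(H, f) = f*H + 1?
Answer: -30170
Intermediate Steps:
S(H, f) = 1 + H*f (S(H, f) = H*f + 1 = 1 + H*f)
u(D, z) = 1 + z³ (u(D, z) = 1 + z*(z*z) = 1 + z*z² = 1 + z³)
(u(13, -8) + 80)*70 = ((1 + (-8)³) + 80)*70 = ((1 - 512) + 80)*70 = (-511 + 80)*70 = -431*70 = -30170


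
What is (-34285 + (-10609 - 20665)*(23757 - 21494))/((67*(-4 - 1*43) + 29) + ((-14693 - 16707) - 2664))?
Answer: 70807347/37184 ≈ 1904.2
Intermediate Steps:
(-34285 + (-10609 - 20665)*(23757 - 21494))/((67*(-4 - 1*43) + 29) + ((-14693 - 16707) - 2664)) = (-34285 - 31274*2263)/((67*(-4 - 43) + 29) + (-31400 - 2664)) = (-34285 - 70773062)/((67*(-47) + 29) - 34064) = -70807347/((-3149 + 29) - 34064) = -70807347/(-3120 - 34064) = -70807347/(-37184) = -70807347*(-1/37184) = 70807347/37184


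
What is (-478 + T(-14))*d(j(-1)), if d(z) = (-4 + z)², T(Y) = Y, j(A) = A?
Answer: -12300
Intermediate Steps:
(-478 + T(-14))*d(j(-1)) = (-478 - 14)*(-4 - 1)² = -492*(-5)² = -492*25 = -12300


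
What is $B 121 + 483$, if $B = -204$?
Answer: $-24201$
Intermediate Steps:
$B 121 + 483 = \left(-204\right) 121 + 483 = -24684 + 483 = -24201$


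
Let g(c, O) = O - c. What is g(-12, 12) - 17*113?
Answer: -1897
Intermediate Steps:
g(-12, 12) - 17*113 = (12 - 1*(-12)) - 17*113 = (12 + 12) - 1921 = 24 - 1921 = -1897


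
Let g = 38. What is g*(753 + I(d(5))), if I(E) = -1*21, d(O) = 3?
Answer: 27816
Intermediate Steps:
I(E) = -21
g*(753 + I(d(5))) = 38*(753 - 21) = 38*732 = 27816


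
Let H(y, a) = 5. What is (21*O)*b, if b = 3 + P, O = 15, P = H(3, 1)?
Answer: 2520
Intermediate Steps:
P = 5
b = 8 (b = 3 + 5 = 8)
(21*O)*b = (21*15)*8 = 315*8 = 2520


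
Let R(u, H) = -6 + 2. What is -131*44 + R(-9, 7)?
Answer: -5768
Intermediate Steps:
R(u, H) = -4
-131*44 + R(-9, 7) = -131*44 - 4 = -5764 - 4 = -5768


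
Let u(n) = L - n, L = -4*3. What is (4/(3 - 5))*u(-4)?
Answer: 16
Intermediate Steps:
L = -12
u(n) = -12 - n
(4/(3 - 5))*u(-4) = (4/(3 - 5))*(-12 - 1*(-4)) = (4/(-2))*(-12 + 4) = (4*(-½))*(-8) = -2*(-8) = 16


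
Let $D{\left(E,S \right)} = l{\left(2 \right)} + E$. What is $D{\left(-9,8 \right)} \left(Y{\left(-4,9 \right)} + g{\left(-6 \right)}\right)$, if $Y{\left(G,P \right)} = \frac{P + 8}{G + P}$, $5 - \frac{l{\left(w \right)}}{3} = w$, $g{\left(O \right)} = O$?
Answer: $0$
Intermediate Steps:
$l{\left(w \right)} = 15 - 3 w$
$Y{\left(G,P \right)} = \frac{8 + P}{G + P}$
$D{\left(E,S \right)} = 9 + E$ ($D{\left(E,S \right)} = \left(15 - 6\right) + E = 9 + E$)
$D{\left(-9,8 \right)} \left(Y{\left(-4,9 \right)} + g{\left(-6 \right)}\right) = \left(9 - 9\right) \left(\frac{8 + 9}{-4 + 9} - 6\right) = 0 \left(\frac{1}{5} \cdot 17 - 6\right) = 0 \left(\frac{17}{5} - 6\right) = 0 \left(- \frac{13}{5}\right) = 0$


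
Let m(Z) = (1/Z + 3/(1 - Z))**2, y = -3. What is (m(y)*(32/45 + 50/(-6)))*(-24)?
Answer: 1715/54 ≈ 31.759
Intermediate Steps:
m(Z) = (1/Z + 3/(1 - Z))**2
(m(y)*(32/45 + 50/(-6)))*(-24) = (((1 + 2*(-3))**2/((-3)**2*(-1 - 3)**2))*(32/45 + 50/(-6)))*(-24) = (((1/9)*(1 - 6)**2/(-4)**2)*(32*(1/45) + 50*(-1/6)))*(-24) = (((1/9)*(-5)**2*(1/16))*(32/45 - 25/3))*(-24) = (((1/9)*25*(1/16))*(-343/45))*(-24) = ((25/144)*(-343/45))*(-24) = -1715/1296*(-24) = 1715/54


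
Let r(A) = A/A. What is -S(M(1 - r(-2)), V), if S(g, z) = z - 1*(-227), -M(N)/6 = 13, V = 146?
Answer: -373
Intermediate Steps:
r(A) = 1
M(N) = -78 (M(N) = -6*13 = -78)
S(g, z) = 227 + z (S(g, z) = z + 227 = 227 + z)
-S(M(1 - r(-2)), V) = -(227 + 146) = -1*373 = -373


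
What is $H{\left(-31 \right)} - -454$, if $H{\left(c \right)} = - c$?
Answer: $485$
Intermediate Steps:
$H{\left(-31 \right)} - -454 = \left(-1\right) \left(-31\right) - -454 = 31 + 454 = 485$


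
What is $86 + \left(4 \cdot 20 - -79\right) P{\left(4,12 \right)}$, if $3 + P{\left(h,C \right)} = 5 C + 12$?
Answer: $11057$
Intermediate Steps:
$P{\left(h,C \right)} = 9 + 5 C$ ($P{\left(h,C \right)} = -3 + \left(5 C + 12\right) = -3 + \left(12 + 5 C\right) = 9 + 5 C$)
$86 + \left(4 \cdot 20 - -79\right) P{\left(4,12 \right)} = 86 + \left(4 \cdot 20 - -79\right) \left(9 + 5 \cdot 12\right) = 86 + \left(80 + 79\right) \left(9 + 60\right) = 86 + 159 \cdot 69 = 86 + 10971 = 11057$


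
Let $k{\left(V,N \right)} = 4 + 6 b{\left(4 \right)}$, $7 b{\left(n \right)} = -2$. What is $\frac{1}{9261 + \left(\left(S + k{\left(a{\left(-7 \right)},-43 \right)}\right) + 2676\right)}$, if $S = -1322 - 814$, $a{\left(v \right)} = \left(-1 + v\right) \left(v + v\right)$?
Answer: $\frac{7}{68623} \approx 0.00010201$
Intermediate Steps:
$b{\left(n \right)} = - \frac{2}{7}$ ($b{\left(n \right)} = \frac{1}{7} \left(-2\right) = - \frac{2}{7}$)
$a{\left(v \right)} = 2 v \left(-1 + v\right)$ ($a{\left(v \right)} = \left(-1 + v\right) 2 v = 2 v \left(-1 + v\right)$)
$k{\left(V,N \right)} = \frac{16}{7}$ ($k{\left(V,N \right)} = 4 + 6 \left(- \frac{2}{7}\right) = 4 - \frac{12}{7} = \frac{16}{7}$)
$S = -2136$
$\frac{1}{9261 + \left(\left(S + k{\left(a{\left(-7 \right)},-43 \right)}\right) + 2676\right)} = \frac{1}{9261 + \left(\left(-2136 + \frac{16}{7}\right) + 2676\right)} = \frac{1}{9261 + \left(- \frac{14936}{7} + 2676\right)} = \frac{1}{9261 + \frac{3796}{7}} = \frac{1}{\frac{68623}{7}} = \frac{7}{68623}$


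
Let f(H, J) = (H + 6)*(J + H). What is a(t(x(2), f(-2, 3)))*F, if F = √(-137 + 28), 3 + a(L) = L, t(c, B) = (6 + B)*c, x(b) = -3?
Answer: -33*I*√109 ≈ -344.53*I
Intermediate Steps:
f(H, J) = (6 + H)*(H + J)
t(c, B) = c*(6 + B)
a(L) = -3 + L
F = I*√109 (F = √(-109) = I*√109 ≈ 10.44*I)
a(t(x(2), f(-2, 3)))*F = (-3 - 3*(6 + ((-2)² + 6*(-2) + 6*3 - 2*3)))*(I*√109) = (-3 - 3*(6 + (4 - 12 + 18 - 6)))*(I*√109) = (-3 - 3*(6 + 4))*(I*√109) = (-3 - 3*10)*(I*√109) = (-3 - 30)*(I*√109) = -33*I*√109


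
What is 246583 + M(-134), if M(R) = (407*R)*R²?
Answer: -979037745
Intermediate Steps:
M(R) = 407*R³
246583 + M(-134) = 246583 + 407*(-134)³ = 246583 + 407*(-2406104) = 246583 - 979284328 = -979037745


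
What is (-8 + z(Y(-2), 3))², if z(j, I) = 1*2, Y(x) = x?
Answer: 36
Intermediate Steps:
z(j, I) = 2
(-8 + z(Y(-2), 3))² = (-8 + 2)² = (-6)² = 36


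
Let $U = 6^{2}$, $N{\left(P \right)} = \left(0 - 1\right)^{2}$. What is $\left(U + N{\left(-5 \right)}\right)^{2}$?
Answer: $1369$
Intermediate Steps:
$N{\left(P \right)} = 1$ ($N{\left(P \right)} = \left(-1\right)^{2} = 1$)
$U = 36$
$\left(U + N{\left(-5 \right)}\right)^{2} = \left(36 + 1\right)^{2} = 37^{2} = 1369$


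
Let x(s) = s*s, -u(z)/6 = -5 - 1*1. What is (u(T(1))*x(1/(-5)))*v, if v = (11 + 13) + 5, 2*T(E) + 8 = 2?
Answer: 1044/25 ≈ 41.760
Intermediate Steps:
T(E) = -3 (T(E) = -4 + (½)*2 = -4 + 1 = -3)
v = 29 (v = 24 + 5 = 29)
u(z) = 36 (u(z) = -6*(-5 - 1*1) = -6*(-5 - 1) = -6*(-6) = 36)
x(s) = s²
(u(T(1))*x(1/(-5)))*v = (36*(1/(-5))²)*29 = (36*(-⅕)²)*29 = (36*(1/25))*29 = (36/25)*29 = 1044/25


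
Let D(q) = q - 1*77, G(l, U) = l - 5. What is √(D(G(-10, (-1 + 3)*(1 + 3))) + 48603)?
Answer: √48511 ≈ 220.25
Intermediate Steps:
G(l, U) = -5 + l
D(q) = -77 + q (D(q) = q - 77 = -77 + q)
√(D(G(-10, (-1 + 3)*(1 + 3))) + 48603) = √((-77 + (-5 - 10)) + 48603) = √((-77 - 15) + 48603) = √(-92 + 48603) = √48511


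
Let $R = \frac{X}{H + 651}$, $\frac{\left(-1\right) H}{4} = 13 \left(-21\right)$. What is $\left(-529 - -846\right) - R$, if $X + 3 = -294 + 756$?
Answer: $\frac{184024}{581} \approx 316.74$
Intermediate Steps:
$X = 459$ ($X = -3 + \left(-294 + 756\right) = -3 + 462 = 459$)
$H = 1092$ ($H = - 4 \cdot 13 \left(-21\right) = \left(-4\right) \left(-273\right) = 1092$)
$R = \frac{153}{581}$ ($R = \frac{459}{1092 + 651} = \frac{459}{1743} = 459 \cdot \frac{1}{1743} = \frac{153}{581} \approx 0.26334$)
$\left(-529 - -846\right) - R = \left(-529 - -846\right) - \frac{153}{581} = \left(-529 + 846\right) - \frac{153}{581} = 317 - \frac{153}{581} = \frac{184024}{581}$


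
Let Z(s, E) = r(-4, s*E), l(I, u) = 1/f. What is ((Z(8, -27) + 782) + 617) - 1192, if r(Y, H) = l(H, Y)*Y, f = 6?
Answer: 619/3 ≈ 206.33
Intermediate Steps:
l(I, u) = ⅙ (l(I, u) = 1/6 = ⅙)
r(Y, H) = Y/6
Z(s, E) = -⅔ (Z(s, E) = (⅙)*(-4) = -⅔)
((Z(8, -27) + 782) + 617) - 1192 = ((-⅔ + 782) + 617) - 1192 = (2344/3 + 617) - 1192 = 4195/3 - 1192 = 619/3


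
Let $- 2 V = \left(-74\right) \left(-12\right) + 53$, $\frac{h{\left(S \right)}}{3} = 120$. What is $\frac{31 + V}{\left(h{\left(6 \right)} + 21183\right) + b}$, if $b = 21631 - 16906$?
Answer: $- \frac{293}{17512} \approx -0.016731$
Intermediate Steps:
$h{\left(S \right)} = 360$ ($h{\left(S \right)} = 3 \cdot 120 = 360$)
$b = 4725$ ($b = 21631 - 16906 = 4725$)
$V = - \frac{941}{2}$ ($V = - \frac{\left(-74\right) \left(-12\right) + 53}{2} = - \frac{888 + 53}{2} = \left(- \frac{1}{2}\right) 941 = - \frac{941}{2} \approx -470.5$)
$\frac{31 + V}{\left(h{\left(6 \right)} + 21183\right) + b} = \frac{31 - \frac{941}{2}}{\left(360 + 21183\right) + 4725} = - \frac{879}{2 \left(21543 + 4725\right)} = - \frac{879}{2 \cdot 26268} = \left(- \frac{879}{2}\right) \frac{1}{26268} = - \frac{293}{17512}$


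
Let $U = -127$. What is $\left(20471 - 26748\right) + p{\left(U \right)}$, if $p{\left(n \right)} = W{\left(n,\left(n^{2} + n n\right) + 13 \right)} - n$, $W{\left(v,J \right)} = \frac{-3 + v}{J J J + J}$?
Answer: $- \frac{7949485806358055}{1292599318107} \approx -6150.0$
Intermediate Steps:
$W{\left(v,J \right)} = \frac{-3 + v}{J + J^{3}}$ ($W{\left(v,J \right)} = \frac{-3 + v}{J^{2} J + J} = \frac{-3 + v}{J^{3} + J} = \frac{-3 + v}{J + J^{3}}$)
$p{\left(n \right)} = - n + \frac{-3 + n}{13 + \left(13 + 2 n^{2}\right)^{3} + 2 n^{2}}$ ($p{\left(n \right)} = \frac{-3 + n}{\left(\left(n^{2} + n n\right) + 13\right) + \left(\left(n^{2} + n n\right) + 13\right)^{3}} - n = \frac{-3 + n}{\left(\left(n^{2} + n^{2}\right) + 13\right) + \left(\left(n^{2} + n^{2}\right) + 13\right)^{3}} - n = \frac{-3 + n}{\left(2 n^{2} + 13\right) + \left(2 n^{2} + 13\right)^{3}} - n = \frac{-3 + n}{\left(13 + 2 n^{2}\right) + \left(13 + 2 n^{2}\right)^{3}} - n = \frac{-3 + n}{13 + \left(13 + 2 n^{2}\right)^{3} + 2 n^{2}} - n = - n + \frac{-3 + n}{13 + \left(13 + 2 n^{2}\right)^{3} + 2 n^{2}}$)
$\left(20471 - 26748\right) + p{\left(U \right)} = \left(20471 - 26748\right) + \left(\left(-1\right) \left(-127\right) + \frac{-3 - 127}{13 + \left(13 + 2 \left(-127\right)^{2}\right)^{3} + 2 \left(-127\right)^{2}}\right) = -6277 + \left(127 + \frac{1}{13 + \left(13 + 2 \cdot 16129\right)^{3} + 2 \cdot 16129} \left(-130\right)\right) = -6277 + \left(127 + \frac{1}{13 + \left(13 + 32258\right)^{3} + 32258} \left(-130\right)\right) = -6277 + \left(127 + \frac{1}{13 + 32271^{3} + 32258} \left(-130\right)\right) = -6277 + \left(127 + \frac{1}{13 + 33607582238511 + 32258} \left(-130\right)\right) = -6277 + \left(127 + \frac{1}{33607582270782} \left(-130\right)\right) = -6277 + \left(127 - \frac{5}{1292599318107}\right) = -6277 + \frac{164160113399584}{1292599318107} = - \frac{7949485806358055}{1292599318107}$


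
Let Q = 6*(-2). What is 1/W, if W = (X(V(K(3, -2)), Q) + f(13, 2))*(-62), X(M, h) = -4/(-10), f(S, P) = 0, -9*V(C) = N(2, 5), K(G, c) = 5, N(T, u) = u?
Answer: -5/124 ≈ -0.040323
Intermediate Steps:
V(C) = -5/9 (V(C) = -⅑*5 = -5/9)
Q = -12
X(M, h) = ⅖ (X(M, h) = -4*(-⅒) = ⅖)
W = -124/5 (W = (⅖ + 0)*(-62) = (⅖)*(-62) = -124/5 ≈ -24.800)
1/W = 1/(-124/5) = -5/124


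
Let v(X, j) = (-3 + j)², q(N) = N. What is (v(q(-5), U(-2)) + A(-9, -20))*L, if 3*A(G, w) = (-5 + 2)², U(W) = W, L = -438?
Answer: -12264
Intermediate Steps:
A(G, w) = 3 (A(G, w) = (-5 + 2)²/3 = (⅓)*(-3)² = (⅓)*9 = 3)
(v(q(-5), U(-2)) + A(-9, -20))*L = ((-3 - 2)² + 3)*(-438) = ((-5)² + 3)*(-438) = (25 + 3)*(-438) = 28*(-438) = -12264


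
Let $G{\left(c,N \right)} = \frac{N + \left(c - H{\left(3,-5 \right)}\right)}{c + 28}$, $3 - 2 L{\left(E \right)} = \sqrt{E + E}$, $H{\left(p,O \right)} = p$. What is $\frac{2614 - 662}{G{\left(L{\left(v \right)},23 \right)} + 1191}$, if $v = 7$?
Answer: $\frac{126017460}{76935707} + \frac{488 \sqrt{14}}{76935707} \approx 1.638$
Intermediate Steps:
$L{\left(E \right)} = \frac{3}{2} - \frac{\sqrt{2} \sqrt{E}}{2}$ ($L{\left(E \right)} = \frac{3}{2} - \frac{\sqrt{E + E}}{2} = \frac{3}{2} - \frac{\sqrt{2 E}}{2} = \frac{3}{2} - \frac{\sqrt{2} \sqrt{E}}{2}$)
$G{\left(c,N \right)} = \frac{-3 + N + c}{28 + c}$ ($G{\left(c,N \right)} = \frac{N + \left(c - 3\right)}{c + 28} = \frac{N + \left(c - 3\right)}{28 + c} = \frac{N + \left(-3 + c\right)}{28 + c} = \frac{-3 + N + c}{28 + c}$)
$\frac{2614 - 662}{G{\left(L{\left(v \right)},23 \right)} + 1191} = \frac{2614 - 662}{\frac{-3 + 23 + \left(\frac{3}{2} - \frac{\sqrt{2} \sqrt{7}}{2}\right)}{28 + \left(\frac{3}{2} - \frac{\sqrt{2} \sqrt{7}}{2}\right)} + 1191} = \frac{1952}{\frac{-3 + 23 + \left(\frac{3}{2} - \frac{\sqrt{14}}{2}\right)}{28 + \left(\frac{3}{2} - \frac{\sqrt{14}}{2}\right)} + 1191} = \frac{1952}{\frac{\frac{43}{2} - \frac{\sqrt{14}}{2}}{\frac{59}{2} - \frac{\sqrt{14}}{2}} + 1191} = \frac{1952}{1191 + \frac{\frac{43}{2} - \frac{\sqrt{14}}{2}}{\frac{59}{2} - \frac{\sqrt{14}}{2}}}$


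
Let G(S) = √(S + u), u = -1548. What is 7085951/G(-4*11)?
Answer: -7085951*I*√398/796 ≈ -1.7759e+5*I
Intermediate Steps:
G(S) = √(-1548 + S) (G(S) = √(S - 1548) = √(-1548 + S))
7085951/G(-4*11) = 7085951/(√(-1548 - 4*11)) = 7085951/(√(-1548 - 44)) = 7085951/(√(-1592)) = 7085951/((2*I*√398)) = 7085951*(-I*√398/796) = -7085951*I*√398/796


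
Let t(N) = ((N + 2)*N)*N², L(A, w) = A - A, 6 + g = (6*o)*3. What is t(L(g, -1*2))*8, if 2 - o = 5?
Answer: 0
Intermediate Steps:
o = -3 (o = 2 - 1*5 = 2 - 5 = -3)
g = -60 (g = -6 + (6*(-3))*3 = -6 - 18*3 = -6 - 54 = -60)
L(A, w) = 0
t(N) = N³*(2 + N) (t(N) = ((2 + N)*N)*N² = (N*(2 + N))*N² = N³*(2 + N))
t(L(g, -1*2))*8 = (0³*(2 + 0))*8 = (0*2)*8 = 0*8 = 0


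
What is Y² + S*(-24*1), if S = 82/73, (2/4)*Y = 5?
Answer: 5332/73 ≈ 73.041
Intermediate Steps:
Y = 10 (Y = 2*5 = 10)
S = 82/73 (S = 82*(1/73) = 82/73 ≈ 1.1233)
Y² + S*(-24*1) = 10² + 82*(-24*1)/73 = 100 + (82/73)*(-24) = 100 - 1968/73 = 5332/73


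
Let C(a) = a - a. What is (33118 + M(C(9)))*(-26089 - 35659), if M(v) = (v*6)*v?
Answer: -2044970264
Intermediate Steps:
C(a) = 0
M(v) = 6*v² (M(v) = (6*v)*v = 6*v²)
(33118 + M(C(9)))*(-26089 - 35659) = (33118 + 6*0²)*(-26089 - 35659) = (33118 + 6*0)*(-61748) = (33118 + 0)*(-61748) = 33118*(-61748) = -2044970264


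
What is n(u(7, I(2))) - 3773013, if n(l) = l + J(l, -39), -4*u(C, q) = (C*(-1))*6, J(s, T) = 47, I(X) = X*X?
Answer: -7545911/2 ≈ -3.7730e+6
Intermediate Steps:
I(X) = X²
u(C, q) = 3*C/2 (u(C, q) = -C*(-1)*6/4 = -(-C)*6/4 = -(-3)*C/2 = 3*C/2)
n(l) = 47 + l (n(l) = l + 47 = 47 + l)
n(u(7, I(2))) - 3773013 = (47 + (3/2)*7) - 3773013 = (47 + 21/2) - 3773013 = 115/2 - 3773013 = -7545911/2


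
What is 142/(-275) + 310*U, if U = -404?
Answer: -34441142/275 ≈ -1.2524e+5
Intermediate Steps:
142/(-275) + 310*U = 142/(-275) + 310*(-404) = 142*(-1/275) - 125240 = -142/275 - 125240 = -34441142/275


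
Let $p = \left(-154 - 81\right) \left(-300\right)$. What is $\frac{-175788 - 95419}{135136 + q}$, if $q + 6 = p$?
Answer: $- \frac{271207}{205630} \approx -1.3189$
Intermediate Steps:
$p = 70500$ ($p = \left(-235\right) \left(-300\right) = 70500$)
$q = 70494$ ($q = -6 + 70500 = 70494$)
$\frac{-175788 - 95419}{135136 + q} = \frac{-175788 - 95419}{135136 + 70494} = - \frac{271207}{205630}$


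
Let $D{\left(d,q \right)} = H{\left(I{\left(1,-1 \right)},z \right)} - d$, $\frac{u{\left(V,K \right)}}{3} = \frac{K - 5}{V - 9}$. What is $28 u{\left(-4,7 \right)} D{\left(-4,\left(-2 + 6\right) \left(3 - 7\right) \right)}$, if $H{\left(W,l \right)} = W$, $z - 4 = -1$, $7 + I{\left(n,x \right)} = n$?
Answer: $\frac{336}{13} \approx 25.846$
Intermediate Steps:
$I{\left(n,x \right)} = -7 + n$
$z = 3$ ($z = 4 - 1 = 3$)
$u{\left(V,K \right)} = \frac{3 \left(-5 + K\right)}{-9 + V}$ ($u{\left(V,K \right)} = 3 \frac{K - 5}{V - 9} = 3 \frac{-5 + K}{-9 + V} = \frac{3 \left(-5 + K\right)}{-9 + V}$)
$D{\left(d,q \right)} = -6 - d$ ($D{\left(d,q \right)} = \left(-7 + 1\right) - d = -6 - d$)
$28 u{\left(-4,7 \right)} D{\left(-4,\left(-2 + 6\right) \left(3 - 7\right) \right)} = 28 \frac{3 \left(-5 + 7\right)}{-9 - 4} \left(-6 - -4\right) = 28 \cdot 3 \frac{1}{-13} \cdot 2 \left(-6 + 4\right) = 28 \cdot 3 \left(- \frac{1}{13}\right) 2 \left(-2\right) = 28 \left(- \frac{6}{13}\right) \left(-2\right) = \left(- \frac{168}{13}\right) \left(-2\right) = \frac{336}{13}$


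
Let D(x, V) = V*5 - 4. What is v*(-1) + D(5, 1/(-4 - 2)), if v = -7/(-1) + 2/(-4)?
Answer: -34/3 ≈ -11.333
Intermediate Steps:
v = 13/2 (v = -7*(-1) + 2*(-¼) = 7 - ½ = 13/2 ≈ 6.5000)
D(x, V) = -4 + 5*V (D(x, V) = 5*V - 4 = -4 + 5*V)
v*(-1) + D(5, 1/(-4 - 2)) = (13/2)*(-1) + (-4 + 5/(-4 - 2)) = -13/2 + (-4 + 5/(-6)) = -13/2 + (-4 + 5*(-⅙)) = -13/2 + (-4 - ⅚) = -13/2 - 29/6 = -34/3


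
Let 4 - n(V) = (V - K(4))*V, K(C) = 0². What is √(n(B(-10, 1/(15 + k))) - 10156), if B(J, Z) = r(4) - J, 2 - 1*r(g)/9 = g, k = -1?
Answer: 2*I*√2554 ≈ 101.07*I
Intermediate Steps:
r(g) = 18 - 9*g
K(C) = 0
B(J, Z) = -18 - J (B(J, Z) = (18 - 9*4) - J = (18 - 36) - J = -18 - J)
n(V) = 4 - V² (n(V) = 4 - (V - 1*0)*V = 4 - (V + 0)*V = 4 - V*V = 4 - V²)
√(n(B(-10, 1/(15 + k))) - 10156) = √((4 - (-18 - 1*(-10))²) - 10156) = √((4 - (-18 + 10)²) - 10156) = √((4 - 1*(-8)²) - 10156) = √((4 - 1*64) - 10156) = √((4 - 64) - 10156) = √(-60 - 10156) = √(-10216) = 2*I*√2554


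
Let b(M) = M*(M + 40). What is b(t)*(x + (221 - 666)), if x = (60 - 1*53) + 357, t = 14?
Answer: -61236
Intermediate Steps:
b(M) = M*(40 + M)
x = 364 (x = (60 - 53) + 357 = 7 + 357 = 364)
b(t)*(x + (221 - 666)) = (14*(40 + 14))*(364 + (221 - 666)) = (14*54)*(364 - 445) = 756*(-81) = -61236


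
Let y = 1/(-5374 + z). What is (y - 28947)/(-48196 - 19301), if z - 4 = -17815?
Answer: 671136196/1564917945 ≈ 0.42886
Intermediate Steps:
z = -17811 (z = 4 - 17815 = -17811)
y = -1/23185 (y = 1/(-5374 - 17811) = 1/(-23185) = -1/23185 ≈ -4.3131e-5)
(y - 28947)/(-48196 - 19301) = (-1/23185 - 28947)/(-48196 - 19301) = -671136196/23185/(-67497) = -671136196/23185*(-1/67497) = 671136196/1564917945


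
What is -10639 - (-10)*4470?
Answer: 34061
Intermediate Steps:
-10639 - (-10)*4470 = -10639 - 1*(-44700) = -10639 + 44700 = 34061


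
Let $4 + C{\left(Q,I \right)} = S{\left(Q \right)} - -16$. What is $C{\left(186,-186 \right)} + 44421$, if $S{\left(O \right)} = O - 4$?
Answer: $44615$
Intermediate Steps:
$S{\left(O \right)} = -4 + O$ ($S{\left(O \right)} = O - 4 = -4 + O$)
$C{\left(Q,I \right)} = 8 + Q$ ($C{\left(Q,I \right)} = -4 + \left(\left(-4 + Q\right) - -16\right) = -4 + \left(\left(-4 + Q\right) + 16\right) = -4 + \left(12 + Q\right) = 8 + Q$)
$C{\left(186,-186 \right)} + 44421 = \left(8 + 186\right) + 44421 = 194 + 44421 = 44615$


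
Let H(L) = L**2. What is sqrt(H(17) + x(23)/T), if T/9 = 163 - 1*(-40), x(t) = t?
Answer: sqrt(107189278)/609 ≈ 17.000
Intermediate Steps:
T = 1827 (T = 9*(163 - 1*(-40)) = 9*(163 + 40) = 9*203 = 1827)
sqrt(H(17) + x(23)/T) = sqrt(17**2 + 23/1827) = sqrt(289 + 23*(1/1827)) = sqrt(289 + 23/1827) = sqrt(528026/1827) = sqrt(107189278)/609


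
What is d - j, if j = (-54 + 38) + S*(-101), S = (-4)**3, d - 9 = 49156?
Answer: 42717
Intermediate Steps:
d = 49165 (d = 9 + 49156 = 49165)
S = -64
j = 6448 (j = (-54 + 38) - 64*(-101) = -16 + 6464 = 6448)
d - j = 49165 - 1*6448 = 49165 - 6448 = 42717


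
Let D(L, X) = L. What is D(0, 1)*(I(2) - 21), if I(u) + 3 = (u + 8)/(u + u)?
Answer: 0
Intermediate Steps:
I(u) = -3 + (8 + u)/(2*u) (I(u) = -3 + (u + 8)/(u + u) = -3 + (8 + u)/((2*u)) = -3 + (8 + u)*(1/(2*u)) = -3 + (8 + u)/(2*u))
D(0, 1)*(I(2) - 21) = 0*((-5/2 + 4/2) - 21) = 0*((-5/2 + 4*(1/2)) - 21) = 0*((-5/2 + 2) - 21) = 0*(-1/2 - 21) = 0*(-43/2) = 0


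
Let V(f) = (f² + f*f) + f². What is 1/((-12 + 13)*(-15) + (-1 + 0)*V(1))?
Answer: -1/18 ≈ -0.055556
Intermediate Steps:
V(f) = 3*f² (V(f) = (f² + f²) + f² = 2*f² + f² = 3*f²)
1/((-12 + 13)*(-15) + (-1 + 0)*V(1)) = 1/((-12 + 13)*(-15) + (-1 + 0)*(3*1²)) = 1/(1*(-15) - 3) = 1/(-15 - 1*3) = 1/(-15 - 3) = 1/(-18) = -1/18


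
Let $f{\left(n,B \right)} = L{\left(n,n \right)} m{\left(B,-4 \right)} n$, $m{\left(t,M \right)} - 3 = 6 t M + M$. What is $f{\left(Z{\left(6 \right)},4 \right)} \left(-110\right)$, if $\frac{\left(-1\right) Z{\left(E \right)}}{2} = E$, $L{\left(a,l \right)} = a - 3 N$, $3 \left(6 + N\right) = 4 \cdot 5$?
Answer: $1792560$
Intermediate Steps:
$N = \frac{2}{3}$ ($N = -6 + \frac{4 \cdot 5}{3} = -6 + \frac{1}{3} \cdot 20 = -6 + \frac{20}{3} = \frac{2}{3} \approx 0.66667$)
$L{\left(a,l \right)} = -2 + a$ ($L{\left(a,l \right)} = a - 2 = -2 + a$)
$Z{\left(E \right)} = - 2 E$
$m{\left(t,M \right)} = 3 + M + 6 M t$ ($m{\left(t,M \right)} = 3 + \left(6 t M + M\right) = 3 + \left(6 M t + M\right) = 3 + \left(M + 6 M t\right) = 3 + M + 6 M t$)
$f{\left(n,B \right)} = n \left(-1 - 24 B\right) \left(-2 + n\right)$ ($f{\left(n,B \right)} = \left(-2 + n\right) \left(3 - 4 + 6 \left(-4\right) B\right) n = \left(-2 + n\right) \left(3 - 4 - 24 B\right) n = \left(-2 + n\right) \left(-1 - 24 B\right) n = \left(-1 - 24 B\right) \left(-2 + n\right) n = n \left(-1 - 24 B\right) \left(-2 + n\right)$)
$f{\left(Z{\left(6 \right)},4 \right)} \left(-110\right) = - \left(-2\right) 6 \left(1 + 24 \cdot 4\right) \left(-2 - 12\right) \left(-110\right) = \left(-1\right) \left(-12\right) \left(1 + 96\right) \left(-2 - 12\right) \left(-110\right) = \left(-1\right) \left(-12\right) 97 \left(-14\right) \left(-110\right) = \left(-16296\right) \left(-110\right) = 1792560$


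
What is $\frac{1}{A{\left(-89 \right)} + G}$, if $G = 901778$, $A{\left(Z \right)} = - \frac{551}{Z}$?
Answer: $\frac{89}{80258793} \approx 1.1089 \cdot 10^{-6}$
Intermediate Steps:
$\frac{1}{A{\left(-89 \right)} + G} = \frac{1}{- \frac{551}{-89} + 901778} = \frac{1}{\left(-551\right) \left(- \frac{1}{89}\right) + 901778} = \frac{1}{\frac{551}{89} + 901778} = \frac{1}{\frac{80258793}{89}} = \frac{89}{80258793}$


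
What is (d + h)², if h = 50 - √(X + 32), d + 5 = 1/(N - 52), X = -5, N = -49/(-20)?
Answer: 2013446812/982081 - 267450*√3/991 ≈ 1582.7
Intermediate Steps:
N = 49/20 (N = -49*(-1/20) = 49/20 ≈ 2.4500)
d = -4975/991 (d = -5 + 1/(49/20 - 52) = -5 + 1/(-991/20) = -5 - 20/991 = -4975/991 ≈ -5.0202)
h = 50 - 3*√3 (h = 50 - √(-5 + 32) = 50 - √27 = 50 - 3*√3 ≈ 44.804)
(d + h)² = (-4975/991 + (50 - 3*√3))² = (44575/991 - 3*√3)²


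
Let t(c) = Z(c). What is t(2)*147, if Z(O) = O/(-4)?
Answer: -147/2 ≈ -73.500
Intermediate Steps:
Z(O) = -O/4 (Z(O) = O*(-¼) = -O/4)
t(c) = -c/4
t(2)*147 = -¼*2*147 = -½*147 = -147/2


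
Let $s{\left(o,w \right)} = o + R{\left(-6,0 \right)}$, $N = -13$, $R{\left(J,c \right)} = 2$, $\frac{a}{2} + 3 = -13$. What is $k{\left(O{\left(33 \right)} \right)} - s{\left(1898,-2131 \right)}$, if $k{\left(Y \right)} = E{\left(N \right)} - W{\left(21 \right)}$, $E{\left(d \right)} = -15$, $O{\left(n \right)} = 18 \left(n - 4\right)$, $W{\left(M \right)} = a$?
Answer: $-1883$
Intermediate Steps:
$a = -32$ ($a = -6 + 2 \left(-13\right) = -6 - 26 = -32$)
$W{\left(M \right)} = -32$
$s{\left(o,w \right)} = 2 + o$ ($s{\left(o,w \right)} = o + 2 = 2 + o$)
$O{\left(n \right)} = -72 + 18 n$ ($O{\left(n \right)} = 18 \left(-4 + n\right) = -72 + 18 n$)
$k{\left(Y \right)} = 17$ ($k{\left(Y \right)} = -15 - -32 = -15 + 32 = 17$)
$k{\left(O{\left(33 \right)} \right)} - s{\left(1898,-2131 \right)} = 17 - \left(2 + 1898\right) = 17 - 1900 = -1883$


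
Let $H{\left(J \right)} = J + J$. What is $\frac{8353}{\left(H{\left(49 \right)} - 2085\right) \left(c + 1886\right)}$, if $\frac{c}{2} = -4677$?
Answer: $\frac{8353}{14838916} \approx 0.00056291$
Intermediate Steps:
$c = -9354$ ($c = 2 \left(-4677\right) = -9354$)
$H{\left(J \right)} = 2 J$
$\frac{8353}{\left(H{\left(49 \right)} - 2085\right) \left(c + 1886\right)} = \frac{8353}{\left(2 \cdot 49 - 2085\right) \left(-9354 + 1886\right)} = \frac{8353}{\left(98 - 2085\right) \left(-7468\right)} = \frac{8353}{\left(-1987\right) \left(-7468\right)} = \frac{8353}{14838916}$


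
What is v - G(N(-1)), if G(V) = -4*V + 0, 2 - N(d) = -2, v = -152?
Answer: -136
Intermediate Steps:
N(d) = 4 (N(d) = 2 - 1*(-2) = 2 + 2 = 4)
G(V) = -4*V
v - G(N(-1)) = -152 - (-4)*4 = -152 - 1*(-16) = -152 + 16 = -136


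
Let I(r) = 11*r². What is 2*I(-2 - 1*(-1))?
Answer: 22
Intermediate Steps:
2*I(-2 - 1*(-1)) = 2*(11*(-2 - 1*(-1))²) = 2*(11*(-2 + 1)²) = 2*(11*(-1)²) = 2*(11*1) = 2*11 = 22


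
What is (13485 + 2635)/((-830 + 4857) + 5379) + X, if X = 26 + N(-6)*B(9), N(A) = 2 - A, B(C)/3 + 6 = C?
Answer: 468954/4703 ≈ 99.714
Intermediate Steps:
B(C) = -18 + 3*C
X = 98 (X = 26 + (2 - 1*(-6))*(-18 + 3*9) = 26 + (2 + 6)*(-18 + 27) = 26 + 8*9 = 26 + 72 = 98)
(13485 + 2635)/((-830 + 4857) + 5379) + X = (13485 + 2635)/((-830 + 4857) + 5379) + 98 = 16120/(4027 + 5379) + 98 = 16120/9406 + 98 = 16120*(1/9406) + 98 = 8060/4703 + 98 = 468954/4703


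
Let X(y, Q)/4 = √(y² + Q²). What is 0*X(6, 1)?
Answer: 0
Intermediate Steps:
X(y, Q) = 4*√(Q² + y²) (X(y, Q) = 4*√(y² + Q²) = 4*√(Q² + y²))
0*X(6, 1) = 0*(4*√(1² + 6²)) = 0*(4*√(1 + 36)) = 0*(4*√37) = 0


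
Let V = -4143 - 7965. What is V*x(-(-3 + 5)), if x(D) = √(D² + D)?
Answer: -12108*√2 ≈ -17123.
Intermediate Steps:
V = -12108
x(D) = √(D + D²)
V*x(-(-3 + 5)) = -12108*√(-(1 - (-3 + 5))*(-3 + 5)) = -12108*√2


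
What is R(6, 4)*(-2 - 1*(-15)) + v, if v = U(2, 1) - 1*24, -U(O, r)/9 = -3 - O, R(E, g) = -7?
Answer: -70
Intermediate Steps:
U(O, r) = 27 + 9*O (U(O, r) = -9*(-3 - O) = 27 + 9*O)
v = 21 (v = (27 + 9*2) - 1*24 = (27 + 18) - 24 = 45 - 24 = 21)
R(6, 4)*(-2 - 1*(-15)) + v = -7*(-2 - 1*(-15)) + 21 = -7*(-2 + 15) + 21 = -7*13 + 21 = -91 + 21 = -70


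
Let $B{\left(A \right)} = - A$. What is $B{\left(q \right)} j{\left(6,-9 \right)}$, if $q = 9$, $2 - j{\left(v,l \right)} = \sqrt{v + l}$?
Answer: $-18 + 9 i \sqrt{3} \approx -18.0 + 15.588 i$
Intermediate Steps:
$j{\left(v,l \right)} = 2 - \sqrt{l + v}$ ($j{\left(v,l \right)} = 2 - \sqrt{v + l} = 2 - \sqrt{l + v}$)
$B{\left(q \right)} j{\left(6,-9 \right)} = \left(-1\right) 9 \left(2 - \sqrt{-9 + 6}\right) = - 9 \left(2 - \sqrt{-3}\right) = - 9 \left(2 - i \sqrt{3}\right) = -18 + 9 i \sqrt{3}$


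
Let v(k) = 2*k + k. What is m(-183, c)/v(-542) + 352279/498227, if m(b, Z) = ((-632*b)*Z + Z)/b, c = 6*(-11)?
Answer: -616387269082/24708571611 ≈ -24.946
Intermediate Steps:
c = -66
v(k) = 3*k
m(b, Z) = (Z - 632*Z*b)/b (m(b, Z) = (-632*Z*b + Z)/b = (Z - 632*Z*b)/b)
m(-183, c)/v(-542) + 352279/498227 = (-632*(-66) - 66/(-183))/((3*(-542))) + 352279/498227 = (41712 - 66*(-1/183))/(-1626) + 352279*(1/498227) = (41712 + 22/61)*(-1/1626) + 352279/498227 = (2544454/61)*(-1/1626) + 352279/498227 = -1272227/49593 + 352279/498227 = -616387269082/24708571611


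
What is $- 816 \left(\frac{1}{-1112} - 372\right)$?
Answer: $\frac{42193830}{139} \approx 3.0355 \cdot 10^{5}$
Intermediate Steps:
$- 816 \left(\frac{1}{-1112} - 372\right) = - 816 \left(- \frac{1}{1112} - 372\right) = \left(-816\right) \left(- \frac{413665}{1112}\right) = \frac{42193830}{139}$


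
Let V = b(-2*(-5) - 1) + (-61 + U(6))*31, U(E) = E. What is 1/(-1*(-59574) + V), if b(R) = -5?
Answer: 1/57864 ≈ 1.7282e-5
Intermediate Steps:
V = -1710 (V = -5 + (-61 + 6)*31 = -5 - 55*31 = -5 - 1705 = -1710)
1/(-1*(-59574) + V) = 1/(-1*(-59574) - 1710) = 1/(59574 - 1710) = 1/57864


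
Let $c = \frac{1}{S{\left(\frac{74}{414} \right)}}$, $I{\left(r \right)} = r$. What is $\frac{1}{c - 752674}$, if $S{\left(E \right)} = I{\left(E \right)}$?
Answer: $- \frac{37}{27848731} \approx -1.3286 \cdot 10^{-6}$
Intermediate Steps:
$S{\left(E \right)} = E$
$c = \frac{207}{37}$ ($c = \frac{1}{74 \cdot \frac{1}{414}} = \frac{1}{\frac{37}{207}} = \frac{207}{37} \approx 5.5946$)
$\frac{1}{c - 752674} = \frac{1}{\frac{207}{37} - 752674} = \frac{1}{- \frac{27848731}{37}} = - \frac{37}{27848731}$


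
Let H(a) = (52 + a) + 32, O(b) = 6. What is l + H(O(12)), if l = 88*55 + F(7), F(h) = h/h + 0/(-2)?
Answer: 4931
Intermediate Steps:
F(h) = 1 (F(h) = 1 + 0*(-½) = 1 + 0 = 1)
H(a) = 84 + a
l = 4841 (l = 88*55 + 1 = 4840 + 1 = 4841)
l + H(O(12)) = 4841 + (84 + 6) = 4841 + 90 = 4931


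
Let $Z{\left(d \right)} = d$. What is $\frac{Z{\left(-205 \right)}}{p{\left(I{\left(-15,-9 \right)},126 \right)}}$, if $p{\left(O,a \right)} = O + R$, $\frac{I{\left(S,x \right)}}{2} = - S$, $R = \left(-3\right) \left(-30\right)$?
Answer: $- \frac{41}{24} \approx -1.7083$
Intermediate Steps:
$R = 90$
$I{\left(S,x \right)} = - 2 S$ ($I{\left(S,x \right)} = 2 \left(- S\right) = - 2 S$)
$p{\left(O,a \right)} = 90 + O$ ($p{\left(O,a \right)} = O + 90 = 90 + O$)
$\frac{Z{\left(-205 \right)}}{p{\left(I{\left(-15,-9 \right)},126 \right)}} = - \frac{205}{90 - -30} = - \frac{205}{90 + 30} = - \frac{205}{120} = \left(-205\right) \frac{1}{120} = - \frac{41}{24}$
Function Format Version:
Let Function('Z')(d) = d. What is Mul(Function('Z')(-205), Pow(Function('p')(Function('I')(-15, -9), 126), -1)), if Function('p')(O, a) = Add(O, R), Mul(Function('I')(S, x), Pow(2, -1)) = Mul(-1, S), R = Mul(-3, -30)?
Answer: Rational(-41, 24) ≈ -1.7083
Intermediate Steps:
R = 90
Function('I')(S, x) = Mul(-2, S) (Function('I')(S, x) = Mul(2, Mul(-1, S)) = Mul(-2, S))
Function('p')(O, a) = Add(90, O) (Function('p')(O, a) = Add(O, 90) = Add(90, O))
Mul(Function('Z')(-205), Pow(Function('p')(Function('I')(-15, -9), 126), -1)) = Mul(-205, Pow(Add(90, Mul(-2, -15)), -1)) = Mul(-205, Pow(Add(90, 30), -1)) = Mul(-205, Pow(120, -1)) = Mul(-205, Rational(1, 120)) = Rational(-41, 24)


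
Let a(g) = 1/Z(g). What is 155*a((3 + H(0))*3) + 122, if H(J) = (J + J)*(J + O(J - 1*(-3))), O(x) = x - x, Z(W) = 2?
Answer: 399/2 ≈ 199.50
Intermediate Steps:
O(x) = 0
H(J) = 2*J**2 (H(J) = (J + J)*(J + 0) = (2*J)*J = 2*J**2)
a(g) = 1/2
155*a((3 + H(0))*3) + 122 = 155*(1/2) + 122 = 155/2 + 122 = 399/2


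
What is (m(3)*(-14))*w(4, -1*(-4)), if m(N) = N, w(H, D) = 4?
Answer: -168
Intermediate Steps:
(m(3)*(-14))*w(4, -1*(-4)) = (3*(-14))*4 = -42*4 = -168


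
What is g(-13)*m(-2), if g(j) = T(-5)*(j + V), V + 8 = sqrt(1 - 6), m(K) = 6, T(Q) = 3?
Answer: -378 + 18*I*sqrt(5) ≈ -378.0 + 40.249*I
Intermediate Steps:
V = -8 + I*sqrt(5) (V = -8 + sqrt(1 - 6) = -8 + sqrt(-5) = -8 + I*sqrt(5) ≈ -8.0 + 2.2361*I)
g(j) = -24 + 3*j + 3*I*sqrt(5) (g(j) = 3*(j + (-8 + I*sqrt(5))) = 3*(-8 + j + I*sqrt(5)) = -24 + 3*j + 3*I*sqrt(5))
g(-13)*m(-2) = (-24 + 3*(-13) + 3*I*sqrt(5))*6 = (-24 - 39 + 3*I*sqrt(5))*6 = (-63 + 3*I*sqrt(5))*6 = -378 + 18*I*sqrt(5)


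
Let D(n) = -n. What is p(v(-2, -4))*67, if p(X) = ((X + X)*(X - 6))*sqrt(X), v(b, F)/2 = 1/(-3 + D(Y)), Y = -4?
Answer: -1072*sqrt(2) ≈ -1516.0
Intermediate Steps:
v(b, F) = 2 (v(b, F) = 2/(-3 - 1*(-4)) = 2/(-3 + 4) = 2/1 = 2*1 = 2)
p(X) = 2*X**(3/2)*(-6 + X) (p(X) = ((2*X)*(-6 + X))*sqrt(X) = (2*X*(-6 + X))*sqrt(X) = 2*X**(3/2)*(-6 + X))
p(v(-2, -4))*67 = (2*2**(3/2)*(-6 + 2))*67 = (2*(2*sqrt(2))*(-4))*67 = -16*sqrt(2)*67 = -1072*sqrt(2)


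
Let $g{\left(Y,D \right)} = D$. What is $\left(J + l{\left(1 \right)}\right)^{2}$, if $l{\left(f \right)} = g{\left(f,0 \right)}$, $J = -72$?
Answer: $5184$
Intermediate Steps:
$l{\left(f \right)} = 0$
$\left(J + l{\left(1 \right)}\right)^{2} = \left(-72 + 0\right)^{2} = \left(-72\right)^{2} = 5184$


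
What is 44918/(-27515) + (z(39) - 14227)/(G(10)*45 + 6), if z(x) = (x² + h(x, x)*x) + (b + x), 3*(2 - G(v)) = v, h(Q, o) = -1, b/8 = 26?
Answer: 56909483/247635 ≈ 229.81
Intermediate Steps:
b = 208 (b = 8*26 = 208)
G(v) = 2 - v/3
z(x) = 208 + x² (z(x) = (x² - x) + (208 + x) = 208 + x²)
44918/(-27515) + (z(39) - 14227)/(G(10)*45 + 6) = 44918/(-27515) + ((208 + 39²) - 14227)/((2 - ⅓*10)*45 + 6) = 44918*(-1/27515) + ((208 + 1521) - 14227)/((2 - 10/3)*45 + 6) = -44918/27515 + (1729 - 14227)/(-4/3*45 + 6) = -44918/27515 - 12498/(-60 + 6) = -44918/27515 - 12498/(-54) = -44918/27515 - 12498*(-1/54) = -44918/27515 + 2083/9 = 56909483/247635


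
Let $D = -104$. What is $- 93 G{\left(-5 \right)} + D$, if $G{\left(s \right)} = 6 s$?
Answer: $2686$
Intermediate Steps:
$- 93 G{\left(-5 \right)} + D = - 93 \cdot 6 \left(-5\right) - 104 = \left(-93\right) \left(-30\right) - 104 = 2790 - 104 = 2686$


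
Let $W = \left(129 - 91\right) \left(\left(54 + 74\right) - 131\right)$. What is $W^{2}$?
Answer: $12996$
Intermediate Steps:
$W = -114$ ($W = 38 \left(128 - 131\right) = 38 \left(-3\right) = -114$)
$W^{2} = \left(-114\right)^{2} = 12996$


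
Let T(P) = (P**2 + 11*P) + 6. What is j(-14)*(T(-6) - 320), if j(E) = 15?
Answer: -5160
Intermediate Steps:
T(P) = 6 + P**2 + 11*P
j(-14)*(T(-6) - 320) = 15*((6 + (-6)**2 + 11*(-6)) - 320) = 15*((6 + 36 - 66) - 320) = 15*(-24 - 320) = 15*(-344) = -5160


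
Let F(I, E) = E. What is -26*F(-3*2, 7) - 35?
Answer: -217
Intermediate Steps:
-26*F(-3*2, 7) - 35 = -26*7 - 35 = -182 - 35 = -217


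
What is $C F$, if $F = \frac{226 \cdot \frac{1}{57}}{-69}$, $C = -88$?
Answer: $\frac{19888}{3933} \approx 5.0567$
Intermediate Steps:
$F = - \frac{226}{3933}$ ($F = 226 \cdot \frac{1}{57} \left(- \frac{1}{69}\right) = \frac{226}{57} \left(- \frac{1}{69}\right) = - \frac{226}{3933} \approx -0.057463$)
$C F = \left(-88\right) \left(- \frac{226}{3933}\right) = \frac{19888}{3933}$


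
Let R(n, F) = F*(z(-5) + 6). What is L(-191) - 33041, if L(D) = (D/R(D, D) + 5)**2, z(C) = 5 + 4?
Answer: -7428449/225 ≈ -33015.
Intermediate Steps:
z(C) = 9
R(n, F) = 15*F (R(n, F) = F*(9 + 6) = F*15 = 15*F)
L(D) = 5776/225 (L(D) = (D/((15*D)) + 5)**2 = (D*(1/(15*D)) + 5)**2 = (1/15 + 5)**2 = (76/15)**2 = 5776/225)
L(-191) - 33041 = 5776/225 - 33041 = -7428449/225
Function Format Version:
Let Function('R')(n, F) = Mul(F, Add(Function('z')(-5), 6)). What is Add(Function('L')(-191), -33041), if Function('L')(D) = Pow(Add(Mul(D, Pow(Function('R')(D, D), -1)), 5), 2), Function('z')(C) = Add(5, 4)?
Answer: Rational(-7428449, 225) ≈ -33015.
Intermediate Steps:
Function('z')(C) = 9
Function('R')(n, F) = Mul(15, F) (Function('R')(n, F) = Mul(F, Add(9, 6)) = Mul(F, 15) = Mul(15, F))
Function('L')(D) = Rational(5776, 225) (Function('L')(D) = Pow(Add(Mul(D, Pow(Mul(15, D), -1)), 5), 2) = Pow(Add(Mul(D, Mul(Rational(1, 15), Pow(D, -1))), 5), 2) = Pow(Add(Rational(1, 15), 5), 2) = Pow(Rational(76, 15), 2) = Rational(5776, 225))
Add(Function('L')(-191), -33041) = Add(Rational(5776, 225), -33041) = Rational(-7428449, 225)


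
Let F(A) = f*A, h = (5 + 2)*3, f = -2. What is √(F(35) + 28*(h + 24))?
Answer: √1190 ≈ 34.496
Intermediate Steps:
h = 21 (h = 7*3 = 21)
F(A) = -2*A
√(F(35) + 28*(h + 24)) = √(-2*35 + 28*(21 + 24)) = √(-70 + 28*45) = √(-70 + 1260) = √1190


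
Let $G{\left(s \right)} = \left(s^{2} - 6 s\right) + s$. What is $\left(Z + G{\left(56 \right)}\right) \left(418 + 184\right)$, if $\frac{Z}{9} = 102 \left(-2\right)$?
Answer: $614040$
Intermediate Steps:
$G{\left(s \right)} = s^{2} - 5 s$
$Z = -1836$ ($Z = 9 \cdot 102 \left(-2\right) = 9 \left(-204\right) = -1836$)
$\left(Z + G{\left(56 \right)}\right) \left(418 + 184\right) = \left(-1836 + 56 \left(-5 + 56\right)\right) \left(418 + 184\right) = \left(-1836 + 56 \cdot 51\right) 602 = \left(-1836 + 2856\right) 602 = 1020 \cdot 602 = 614040$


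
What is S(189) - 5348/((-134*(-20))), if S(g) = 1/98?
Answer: -32589/16415 ≈ -1.9853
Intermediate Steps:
S(g) = 1/98
S(189) - 5348/((-134*(-20))) = 1/98 - 5348/((-134*(-20))) = 1/98 - 5348/2680 = 1/98 - 1*1337/670 = 1/98 - 1337/670 = -32589/16415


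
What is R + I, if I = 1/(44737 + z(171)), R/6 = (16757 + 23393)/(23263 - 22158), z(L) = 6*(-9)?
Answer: 2152827161/9874943 ≈ 218.01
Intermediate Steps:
z(L) = -54
R = 48180/221 (R = 6*((16757 + 23393)/(23263 - 22158)) = 6*(40150/1105) = 6*(40150*(1/1105)) = 6*(8030/221) = 48180/221 ≈ 218.01)
I = 1/44683 (I = 1/(44737 - 54) = 1/44683 ≈ 2.2380e-5)
R + I = 48180/221 + 1/44683 = 2152827161/9874943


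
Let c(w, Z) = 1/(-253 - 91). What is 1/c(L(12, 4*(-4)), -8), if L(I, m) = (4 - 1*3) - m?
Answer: -344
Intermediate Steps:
L(I, m) = 1 - m (L(I, m) = (4 - 3) - m = 1 - m)
c(w, Z) = -1/344 (c(w, Z) = 1/(-344) = -1/344)
1/c(L(12, 4*(-4)), -8) = 1/(-1/344) = -344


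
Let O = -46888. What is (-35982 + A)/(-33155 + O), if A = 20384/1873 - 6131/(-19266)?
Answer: 1298014112569/2888369104374 ≈ 0.44939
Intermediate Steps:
A = 404201507/36085218 (A = 20384*(1/1873) - 6131*(-1/19266) = 20384/1873 + 6131/19266 = 404201507/36085218 ≈ 11.201)
(-35982 + A)/(-33155 + O) = (-35982 + 404201507/36085218)/(-33155 - 46888) = -1298014112569/36085218/(-80043) = -1298014112569/36085218*(-1/80043) = 1298014112569/2888369104374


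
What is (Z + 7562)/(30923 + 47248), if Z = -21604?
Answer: -14042/78171 ≈ -0.17963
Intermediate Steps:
(Z + 7562)/(30923 + 47248) = (-21604 + 7562)/(30923 + 47248) = -14042/78171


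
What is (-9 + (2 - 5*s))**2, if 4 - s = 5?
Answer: 4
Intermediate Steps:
s = -1 (s = 4 - 1*5 = 4 - 5 = -1)
(-9 + (2 - 5*s))**2 = (-9 + (2 - 5*(-1)))**2 = (-9 + (2 + 5))**2 = (-9 + 7)**2 = (-2)**2 = 4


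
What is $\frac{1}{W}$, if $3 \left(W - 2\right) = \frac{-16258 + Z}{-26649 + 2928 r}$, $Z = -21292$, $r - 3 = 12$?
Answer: $\frac{51813}{66076} \approx 0.78414$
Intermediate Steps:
$r = 15$ ($r = 3 + 12 = 15$)
$W = \frac{66076}{51813}$ ($W = 2 + \frac{\left(-16258 - 21292\right) \frac{1}{-26649 + 2928 \cdot 15}}{3} = 2 + \frac{\left(-37550\right) \frac{1}{-26649 + 43920}}{3} = 2 + \frac{\left(-37550\right) \frac{1}{17271}}{3} = 2 + \frac{1}{3} \left(- \frac{37550}{17271}\right) = 2 - \frac{37550}{51813} = \frac{66076}{51813} \approx 1.2753$)
$\frac{1}{W} = \frac{1}{\frac{66076}{51813}} = \frac{51813}{66076}$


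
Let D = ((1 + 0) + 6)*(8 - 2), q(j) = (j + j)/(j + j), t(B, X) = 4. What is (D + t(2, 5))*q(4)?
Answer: 46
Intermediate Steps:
q(j) = 1 (q(j) = (2*j)/((2*j)) = (2*j)*(1/(2*j)) = 1)
D = 42 (D = (1 + 6)*6 = 7*6 = 42)
(D + t(2, 5))*q(4) = (42 + 4)*1 = 46*1 = 46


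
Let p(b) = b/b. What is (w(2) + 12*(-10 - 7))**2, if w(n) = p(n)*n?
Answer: 40804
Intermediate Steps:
p(b) = 1
w(n) = n (w(n) = 1*n = n)
(w(2) + 12*(-10 - 7))**2 = (2 + 12*(-10 - 7))**2 = (2 + 12*(-17))**2 = (2 - 204)**2 = (-202)**2 = 40804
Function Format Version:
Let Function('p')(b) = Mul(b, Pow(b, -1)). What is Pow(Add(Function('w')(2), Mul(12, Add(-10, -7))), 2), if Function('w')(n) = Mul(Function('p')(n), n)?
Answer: 40804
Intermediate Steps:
Function('p')(b) = 1
Function('w')(n) = n (Function('w')(n) = Mul(1, n) = n)
Pow(Add(Function('w')(2), Mul(12, Add(-10, -7))), 2) = Pow(Add(2, Mul(12, Add(-10, -7))), 2) = Pow(Add(2, Mul(12, -17)), 2) = Pow(Add(2, -204), 2) = Pow(-202, 2) = 40804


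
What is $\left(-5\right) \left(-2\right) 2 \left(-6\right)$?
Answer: $-120$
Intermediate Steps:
$\left(-5\right) \left(-2\right) 2 \left(-6\right) = 10 \cdot 2 \left(-6\right) = 20 \left(-6\right) = -120$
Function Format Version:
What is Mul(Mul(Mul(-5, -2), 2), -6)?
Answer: -120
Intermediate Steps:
Mul(Mul(Mul(-5, -2), 2), -6) = Mul(Mul(10, 2), -6) = Mul(20, -6) = -120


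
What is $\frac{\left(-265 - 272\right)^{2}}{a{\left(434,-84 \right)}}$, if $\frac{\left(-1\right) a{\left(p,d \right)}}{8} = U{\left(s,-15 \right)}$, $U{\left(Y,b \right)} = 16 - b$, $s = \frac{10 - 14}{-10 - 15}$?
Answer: $- \frac{288369}{248} \approx -1162.8$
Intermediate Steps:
$s = \frac{4}{25}$ ($s = - \frac{4}{-25} = \left(-4\right) \left(- \frac{1}{25}\right) = \frac{4}{25} \approx 0.16$)
$a{\left(p,d \right)} = -248$ ($a{\left(p,d \right)} = - 8 \left(16 - -15\right) = - 8 \left(16 + 15\right) = \left(-8\right) 31 = -248$)
$\frac{\left(-265 - 272\right)^{2}}{a{\left(434,-84 \right)}} = \frac{\left(-265 - 272\right)^{2}}{-248} = \left(-537\right)^{2} \left(- \frac{1}{248}\right) = 288369 \left(- \frac{1}{248}\right) = - \frac{288369}{248}$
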